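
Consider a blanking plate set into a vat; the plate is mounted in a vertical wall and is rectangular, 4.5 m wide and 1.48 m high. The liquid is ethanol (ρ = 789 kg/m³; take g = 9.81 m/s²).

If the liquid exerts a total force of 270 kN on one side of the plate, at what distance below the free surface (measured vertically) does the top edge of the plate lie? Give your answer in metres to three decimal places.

d_top ≈ 4.498 m

γ = ρg = 789 × 9.81 / 1000 = 7.74009 kN/m³.
A = 4.5 × 1.48 = 6.66 m².
From F = γ·h_c·A, the centroid depth is h_c = 270/(7.74009 × 6.66) = 5.23774 m.
The centroid lies 1.48/2 = 0.74 m below the top edge, so the top edge sits at h_top = 5.23774 − 0.74 = 4.49774 m below the surface.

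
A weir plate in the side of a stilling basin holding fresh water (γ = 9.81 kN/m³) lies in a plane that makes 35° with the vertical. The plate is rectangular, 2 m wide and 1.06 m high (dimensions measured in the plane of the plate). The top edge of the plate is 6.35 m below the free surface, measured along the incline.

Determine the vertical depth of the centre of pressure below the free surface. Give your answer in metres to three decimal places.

h_p = 5.647 m

γ = 9.81 kN/m³.
The plate makes 35° with the vertical, i.e. θ = 90° − 35° = 55° to the horizontal. Measuring y along the incline from the free-surface line, vertical depth h = y·sinθ with sinθ = 0.819152.
The centroid lies 1.06/2 = 0.53 m below the top edge, so y_c = 6.35 + 0.53 = 6.88 m and h_c = 6.88 × 0.819152 = 5.63577 m.
A = 2 × 1.06 = 2.12 m².
Resultant F = γ·h_c·A = 9.81 × 5.63577 × 2.12 = 117.208 kN.
I_c = b·h³/12 = 2 × 1.06³/12 = 0.198503 m⁴.
Centre of pressure: y_p = y_c + I_c/(y_c·A) = 6.88 + 0.198503/(6.88 × 2.12) = 6.88 + 0.0136095 = 6.89361 m along the plane.
Vertically, h_p = y_p·sinθ = 6.89361 × 0.819152 = 5.64691 m.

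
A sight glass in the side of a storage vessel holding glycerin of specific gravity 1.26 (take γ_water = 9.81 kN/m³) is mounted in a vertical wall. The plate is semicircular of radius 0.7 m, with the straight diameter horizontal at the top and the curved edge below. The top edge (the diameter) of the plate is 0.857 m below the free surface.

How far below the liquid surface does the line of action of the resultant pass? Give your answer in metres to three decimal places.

h_p = 1.184 m

γ = 1.26 × 9.81 = 12.3606 kN/m³.
The centroid of a semicircle lies 4r/(3π) = 0.297089 m from the diameter, here below the top edge, so the centroid depth is h_c = 0.857 + 0.297089 = 1.15409 m.
A = πr²/2 = π × 0.7²/2 = 0.76969 m².
Resultant F = γ·h_c·A = 12.3606 × 1.15409 × 0.76969 = 10.9798 kN.
I_c = (π/8 − 8/(9π))·r⁴ = 0.109757 × 0.7⁴ = 0.0263527 m⁴.
Centre of pressure: y_p = y_c + I_c/(y_c·A) = 1.15409 + 0.0263527/(1.15409 × 0.76969) = 1.15409 + 0.0296667 = 1.18376 m along the plane.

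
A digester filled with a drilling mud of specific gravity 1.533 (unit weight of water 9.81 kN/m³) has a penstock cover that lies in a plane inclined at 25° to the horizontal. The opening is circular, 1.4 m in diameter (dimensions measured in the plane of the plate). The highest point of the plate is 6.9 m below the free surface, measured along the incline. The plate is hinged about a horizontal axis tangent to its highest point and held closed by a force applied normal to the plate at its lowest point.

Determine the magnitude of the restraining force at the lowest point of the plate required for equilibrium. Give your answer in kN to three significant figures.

P ≈ 38.0 kN

γ = 1.533 × 9.81 = 15.03873 kN/m³.
Let θ = 25° be the plate's angle to the horizontal; measure y along the incline from where the plane meets the free surface. Vertical depth h = y·sinθ with sinθ = 0.422618.
The centroid is at the centre, 0.7 m below the top of the plate, so y_c = 6.9 + 0.7 = 7.6 m and h_c = 7.6 × 0.422618 = 3.2119 m.
A = π(0.7)² = 1.53938 m².
Resultant F = γ·h_c·A = 15.03873 × 3.2119 × 1.53938 = 74.3565 kN.
I_c = πr⁴/4 = π × 0.7⁴/4 = 0.188574 m⁴.
Centre of pressure: y_p = y_c + I_c/(y_c·A) = 7.6 + 0.188574/(7.6 × 1.53938) = 7.6 + 0.0161184 = 7.61612 m along the plane.
The resultant acts 0.7 + 0.0161184 = 0.716118 m (along the plate) below the hinge at the top edge, so the moment about the hinge is M = F × 0.716118 = 74.3565 × 0.716118 = 53.248 kN·m.
A normal force at the bottom, 1.4 m from the hinge, must supply this moment: P = 53.248/1.4 = 38.0343 kN.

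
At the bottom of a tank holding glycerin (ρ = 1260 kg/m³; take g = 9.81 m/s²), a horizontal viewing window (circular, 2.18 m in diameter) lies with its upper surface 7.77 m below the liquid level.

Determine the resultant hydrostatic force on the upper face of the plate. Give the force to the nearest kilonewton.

F ≈ 358 kN

γ = ρg = 1260 × 9.81 / 1000 = 12.3606 kN/m³.
The plate is horizontal, so pressure is uniform at p = γ·h = 12.3606 × 7.77 = 96.0419 kN/m².
A = π(1.09)² = 3.73253 m².
F = p·A = 96.0419 × 3.73253 = 358.479 kN.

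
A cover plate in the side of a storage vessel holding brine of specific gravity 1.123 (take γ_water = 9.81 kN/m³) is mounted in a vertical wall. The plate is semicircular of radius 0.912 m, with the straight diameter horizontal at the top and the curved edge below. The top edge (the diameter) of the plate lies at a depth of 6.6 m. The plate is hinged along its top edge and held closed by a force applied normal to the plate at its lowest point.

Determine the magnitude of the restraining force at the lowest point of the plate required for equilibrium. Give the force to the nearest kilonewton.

γ = 1.123 × 9.81 = 11.01663 kN/m³.
The centroid of a semicircle lies 4r/(3π) = 0.387065 m from the diameter, here below the top edge, so the centroid depth is h_c = 6.6 + 0.387065 = 6.98706 m.
A = πr²/2 = π × 0.912²/2 = 1.3065 m².
Resultant F = γ·h_c·A = 11.01663 × 6.98706 × 1.3065 = 100.566 kN.
I_c = (π/8 − 8/(9π))·r⁴ = 0.109757 × 0.912⁴ = 0.0759297 m⁴.
Centre of pressure: y_p = y_c + I_c/(y_c·A) = 6.98706 + 0.0759297/(6.98706 × 1.3065) = 6.98706 + 0.00831779 = 6.99538 m along the plane.
The resultant acts 0.387065 + 0.00831779 = 0.395383 m (along the plate) below the hinge at the top edge, so the moment about the hinge is M = F × 0.395383 = 100.566 × 0.395383 = 39.7621 kN·m.
A normal force at the bottom, 0.912 m from the hinge, must supply this moment: P = 39.7621/0.912 = 43.5988 kN.

P ≈ 44 kN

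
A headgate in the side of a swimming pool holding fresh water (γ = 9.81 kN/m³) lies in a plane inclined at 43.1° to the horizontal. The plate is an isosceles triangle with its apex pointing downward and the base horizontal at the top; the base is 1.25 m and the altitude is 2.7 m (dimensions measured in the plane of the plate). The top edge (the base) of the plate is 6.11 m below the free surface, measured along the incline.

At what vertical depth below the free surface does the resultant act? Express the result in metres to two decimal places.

h_p = 4.83 m

γ = 9.81 kN/m³.
Let θ = 43.1° be the plate's angle to the horizontal; measure y along the incline from where the plane meets the free surface. Vertical depth h = y·sinθ with sinθ = 0.683274.
With the apex down, the centroid sits h/3 = 2.7/3 = 0.9 m below the base (the top edge), so y_c = 6.11 + 0.9 = 7.01 m and h_c = 7.01 × 0.683274 = 4.78975 m.
A = ½ × 1.25 × 2.7 = 1.6875 m².
Resultant F = γ·h_c·A = 9.81 × 4.78975 × 1.6875 = 79.2913 kN.
I_c = b·h³/36 = 1.25 × 2.7³/36 = 0.683438 m⁴.
Centre of pressure: y_p = y_c + I_c/(y_c·A) = 7.01 + 0.683438/(7.01 × 1.6875) = 7.01 + 0.0577746 = 7.06777 m along the plane.
Vertically, h_p = y_p·sinθ = 7.06777 × 0.683274 = 4.82922 m.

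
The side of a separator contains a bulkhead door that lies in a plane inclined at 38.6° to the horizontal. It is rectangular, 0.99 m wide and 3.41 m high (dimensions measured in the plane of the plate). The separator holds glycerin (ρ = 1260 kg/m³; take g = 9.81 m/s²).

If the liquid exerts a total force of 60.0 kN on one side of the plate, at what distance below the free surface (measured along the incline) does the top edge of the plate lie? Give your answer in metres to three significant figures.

γ = ρg = 1260 × 9.81 / 1000 = 12.3606 kN/m³.
A = 0.99 × 3.41 = 3.3759 m².
From F = γ·h_c·A, the centroid depth is h_c = 60.0/(12.3606 × 3.3759) = 1.43788 m.
Let θ = 38.6° be the plate's angle to the horizontal; measure y along the incline from where the plane meets the free surface. Vertical depth h = y·sinθ with sinθ = 0.623880.
Along the incline, y_c = h_c/sinθ = 1.43788/0.623880 = 2.30474 m.
The centroid lies 3.41/2 = 1.705 m below the top edge, so the top edge sits at y_top = 2.30474 − 1.705 = 0.59974 m along the incline.

y_top ≈ 0.600 m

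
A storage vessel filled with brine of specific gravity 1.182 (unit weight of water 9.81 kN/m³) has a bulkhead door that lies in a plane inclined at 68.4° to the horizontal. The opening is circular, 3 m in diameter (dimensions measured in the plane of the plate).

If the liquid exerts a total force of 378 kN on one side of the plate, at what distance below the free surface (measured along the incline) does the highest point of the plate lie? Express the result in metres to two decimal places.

γ = 1.182 × 9.81 = 11.59542 kN/m³.
A = π(1.5)² = 7.06858 m².
From F = γ·h_c·A, the centroid depth is h_c = 378/(11.59542 × 7.06858) = 4.61183 m.
Let θ = 68.4° be the plate's angle to the horizontal; measure y along the incline from where the plane meets the free surface. Vertical depth h = y·sinθ with sinθ = 0.929776.
Along the incline, y_c = h_c/sinθ = 4.61183/0.929776 = 4.96015 m.
The centroid is at the centre, 1.5 m below the top of the plate, so the highest point sits at y_top = 4.96015 − 1.5 = 3.46015 m along the incline.

y_top ≈ 3.46 m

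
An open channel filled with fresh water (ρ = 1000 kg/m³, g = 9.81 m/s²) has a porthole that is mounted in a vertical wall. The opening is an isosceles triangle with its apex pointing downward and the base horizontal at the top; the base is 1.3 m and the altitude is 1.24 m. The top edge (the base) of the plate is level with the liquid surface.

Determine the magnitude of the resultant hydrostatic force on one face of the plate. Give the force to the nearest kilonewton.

F ≈ 3 kN

γ = ρg = 1000 × 9.81 = 9810 N/m³ = 9.81 kN/m³.
With the apex down, the centroid sits h/3 = 1.24/3 = 0.413333 m below the base (the top edge), so the centroid depth is h_c = 0.413333 m.
A = ½ × 1.3 × 1.24 = 0.806 m².
Resultant F = γ·h_c·A = 9.81 × 0.413333 × 0.806 = 3.26817 kN.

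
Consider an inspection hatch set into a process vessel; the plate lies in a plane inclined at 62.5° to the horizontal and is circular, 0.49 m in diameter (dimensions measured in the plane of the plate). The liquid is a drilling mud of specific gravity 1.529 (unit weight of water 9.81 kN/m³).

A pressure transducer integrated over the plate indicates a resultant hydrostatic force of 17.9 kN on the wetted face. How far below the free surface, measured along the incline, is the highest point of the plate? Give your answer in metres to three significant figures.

γ = 1.529 × 9.81 = 14.99949 kN/m³.
A = π(0.245)² = 0.188574 m².
From F = γ·h_c·A, the centroid depth is h_c = 17.9/(14.99949 × 0.188574) = 6.32841 m.
Let θ = 62.5° be the plate's angle to the horizontal; measure y along the incline from where the plane meets the free surface. Vertical depth h = y·sinθ with sinθ = 0.887011.
Along the incline, y_c = h_c/sinθ = 6.32841/0.887011 = 7.13453 m.
The centroid is at the centre, 0.245 m below the top of the plate, so the highest point sits at y_top = 7.13453 − 0.245 = 6.88953 m along the incline.

y_top ≈ 6.89 m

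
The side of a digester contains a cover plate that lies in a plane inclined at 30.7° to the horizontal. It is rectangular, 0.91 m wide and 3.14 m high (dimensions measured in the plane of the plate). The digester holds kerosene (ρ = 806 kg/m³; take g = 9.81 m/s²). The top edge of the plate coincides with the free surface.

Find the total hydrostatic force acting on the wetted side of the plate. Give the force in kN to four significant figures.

γ = ρg = 806 × 9.81 / 1000 = 7.90686 kN/m³.
Let θ = 30.7° be the plate's angle to the horizontal; measure y along the incline from where the plane meets the free surface. Vertical depth h = y·sinθ with sinθ = 0.510543.
The centroid lies 3.14/2 = 1.57 m below the top edge, so y_c = 1.57 m and h_c = 1.57 × 0.510543 = 0.801553 m.
A = 0.91 × 3.14 = 2.8574 m².
Resultant F = γ·h_c·A = 7.90686 × 0.801553 × 2.8574 = 18.1095 kN.

F ≈ 18.11 kN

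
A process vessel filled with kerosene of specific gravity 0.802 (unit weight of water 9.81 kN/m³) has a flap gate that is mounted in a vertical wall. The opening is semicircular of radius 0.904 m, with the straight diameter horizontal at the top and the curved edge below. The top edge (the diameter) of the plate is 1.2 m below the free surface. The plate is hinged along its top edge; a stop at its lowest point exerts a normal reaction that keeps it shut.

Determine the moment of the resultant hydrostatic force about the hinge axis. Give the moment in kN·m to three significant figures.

M ≈ 6.71 kN·m

γ = 0.802 × 9.81 = 7.86762 kN/m³.
The centroid of a semicircle lies 4r/(3π) = 0.38367 m from the diameter, here below the top edge, so the centroid depth is h_c = 1.2 + 0.38367 = 1.58367 m.
A = πr²/2 = π × 0.904²/2 = 1.28368 m².
Resultant F = γ·h_c·A = 7.86762 × 1.58367 × 1.28368 = 15.9943 kN.
I_c = (π/8 − 8/(9π))·r⁴ = 0.109757 × 0.904⁴ = 0.0733003 m⁴.
Centre of pressure: y_p = y_c + I_c/(y_c·A) = 1.58367 + 0.0733003/(1.58367 × 1.28368) = 1.58367 + 0.0360566 = 1.61973 m along the plane.
The resultant acts 0.38367 + 0.0360566 = 0.419727 m (along the plate) below the hinge at the top edge, so the moment about the hinge is M = F × 0.419727 = 15.9943 × 0.419727 = 6.71324 kN·m.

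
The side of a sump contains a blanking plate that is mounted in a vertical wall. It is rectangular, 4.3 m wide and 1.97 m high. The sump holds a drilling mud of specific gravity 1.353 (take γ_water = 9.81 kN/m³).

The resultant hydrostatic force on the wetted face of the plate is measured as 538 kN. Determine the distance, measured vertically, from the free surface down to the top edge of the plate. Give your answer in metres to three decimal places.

d_top ≈ 3.800 m

γ = 1.353 × 9.81 = 13.27293 kN/m³.
A = 4.3 × 1.97 = 8.471 m².
From F = γ·h_c·A, the centroid depth is h_c = 538/(13.27293 × 8.471) = 4.78499 m.
The centroid lies 1.97/2 = 0.985 m below the top edge, so the top edge sits at h_top = 4.78499 − 0.985 = 3.79999 m below the surface.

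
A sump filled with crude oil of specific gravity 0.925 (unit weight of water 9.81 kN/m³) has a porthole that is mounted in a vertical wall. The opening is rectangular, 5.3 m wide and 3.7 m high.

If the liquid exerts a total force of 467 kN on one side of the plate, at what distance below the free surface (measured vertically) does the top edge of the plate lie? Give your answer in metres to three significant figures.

γ = 0.925 × 9.81 = 9.07425 kN/m³.
A = 5.3 × 3.7 = 19.61 m².
From F = γ·h_c·A, the centroid depth is h_c = 467/(9.07425 × 19.61) = 2.62439 m.
The centroid lies 3.7/2 = 1.85 m below the top edge, so the top edge sits at h_top = 2.62439 − 1.85 = 0.77439 m below the surface.

d_top ≈ 0.774 m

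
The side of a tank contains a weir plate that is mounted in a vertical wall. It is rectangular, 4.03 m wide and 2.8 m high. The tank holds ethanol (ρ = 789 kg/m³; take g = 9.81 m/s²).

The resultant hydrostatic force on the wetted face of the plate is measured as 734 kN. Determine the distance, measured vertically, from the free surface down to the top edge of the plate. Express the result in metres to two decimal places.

d_top ≈ 7.00 m

γ = ρg = 789 × 9.81 / 1000 = 7.74009 kN/m³.
A = 4.03 × 2.8 = 11.284 m².
From F = γ·h_c·A, the centroid depth is h_c = 734/(7.74009 × 11.284) = 8.40402 m.
The centroid lies 2.8/2 = 1.4 m below the top edge, so the top edge sits at h_top = 8.40402 − 1.4 = 7.00402 m below the surface.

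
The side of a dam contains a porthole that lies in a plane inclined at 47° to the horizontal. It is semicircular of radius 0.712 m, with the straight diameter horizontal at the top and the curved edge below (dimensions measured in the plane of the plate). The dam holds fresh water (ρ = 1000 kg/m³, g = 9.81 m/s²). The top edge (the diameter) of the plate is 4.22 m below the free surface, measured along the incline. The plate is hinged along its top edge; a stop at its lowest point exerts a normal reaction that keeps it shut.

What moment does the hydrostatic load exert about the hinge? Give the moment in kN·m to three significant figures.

γ = ρg = 1000 × 9.81 = 9810 N/m³ = 9.81 kN/m³.
Let θ = 47° be the plate's angle to the horizontal; measure y along the incline from where the plane meets the free surface. Vertical depth h = y·sinθ with sinθ = 0.731354.
The centroid of a semicircle lies 4r/(3π) = 0.302182 m from the diameter, here below the top edge, so y_c = 4.22 + 0.302182 = 4.52218 m and h_c = 4.52218 × 0.731354 = 3.30731 m.
A = πr²/2 = π × 0.712²/2 = 0.796306 m².
Resultant F = γ·h_c·A = 9.81 × 3.30731 × 0.796306 = 25.8359 kN.
I_c = (π/8 − 8/(9π))·r⁴ = 0.109757 × 0.712⁴ = 0.0282067 m⁴.
Centre of pressure: y_p = y_c + I_c/(y_c·A) = 4.52218 + 0.0282067/(4.52218 × 0.796306) = 4.52218 + 0.00783293 = 4.53001 m along the plane.
The resultant acts 0.302182 + 0.00783293 = 0.310015 m (along the plate) below the hinge at the top edge, so the moment about the hinge is M = F × 0.310015 = 25.8359 × 0.310015 = 8.00952 kN·m.

M ≈ 8.01 kN·m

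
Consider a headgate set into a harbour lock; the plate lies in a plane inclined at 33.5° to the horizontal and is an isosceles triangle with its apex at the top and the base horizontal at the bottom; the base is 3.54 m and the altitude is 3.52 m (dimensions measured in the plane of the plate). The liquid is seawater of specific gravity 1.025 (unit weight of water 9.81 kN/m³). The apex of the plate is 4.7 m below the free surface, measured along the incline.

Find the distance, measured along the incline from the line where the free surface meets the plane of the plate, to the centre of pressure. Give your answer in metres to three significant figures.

y_p = 7.14 m

γ = 1.025 × 9.81 = 10.05525 kN/m³.
Let θ = 33.5° be the plate's angle to the horizontal; measure y along the incline from where the plane meets the free surface. Vertical depth h = y·sinθ with sinθ = 0.551937.
With the apex up, the centroid sits 2h/3 = 2 × 3.52/3 = 2.34667 m below the apex, so y_c = 4.7 + 2.34667 = 7.04667 m and h_c = 7.04667 × 0.551937 = 3.88932 m.
A = ½ × 3.54 × 3.52 = 6.2304 m².
Resultant F = γ·h_c·A = 10.05525 × 3.88932 × 6.2304 = 243.659 kN.
I_c = b·h³/36 = 3.54 × 3.52³/36 = 4.28873 m⁴.
Centre of pressure: y_p = y_c + I_c/(y_c·A) = 7.04667 + 4.28873/(7.04667 × 6.2304) = 7.04667 + 0.0976852 = 7.14436 m along the plane.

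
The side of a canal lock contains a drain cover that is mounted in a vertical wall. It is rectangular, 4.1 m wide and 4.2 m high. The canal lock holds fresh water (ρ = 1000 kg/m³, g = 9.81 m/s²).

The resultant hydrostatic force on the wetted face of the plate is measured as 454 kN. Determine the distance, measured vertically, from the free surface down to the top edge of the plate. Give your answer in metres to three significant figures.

γ = ρg = 1000 × 9.81 = 9810 N/m³ = 9.81 kN/m³.
A = 4.1 × 4.2 = 17.22 m².
From F = γ·h_c·A, the centroid depth is h_c = 454/(9.81 × 17.22) = 2.68753 m.
The centroid lies 4.2/2 = 2.1 m below the top edge, so the top edge sits at h_top = 2.68753 − 2.1 = 0.58753 m below the surface.

d_top ≈ 0.588 m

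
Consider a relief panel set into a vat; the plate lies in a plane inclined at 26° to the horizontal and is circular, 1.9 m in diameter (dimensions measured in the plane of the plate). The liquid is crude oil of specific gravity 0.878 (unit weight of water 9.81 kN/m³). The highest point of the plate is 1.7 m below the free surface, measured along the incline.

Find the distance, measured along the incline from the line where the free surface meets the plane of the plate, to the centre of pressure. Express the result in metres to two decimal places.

y_p = 2.74 m

γ = 0.878 × 9.81 = 8.61318 kN/m³.
Let θ = 26° be the plate's angle to the horizontal; measure y along the incline from where the plane meets the free surface. Vertical depth h = y·sinθ with sinθ = 0.438371.
The centroid is at the centre, 0.95 m below the top of the plate, so y_c = 1.7 + 0.95 = 2.65 m and h_c = 2.65 × 0.438371 = 1.16168 m.
A = π(0.95)² = 2.83529 m².
Resultant F = γ·h_c·A = 8.61318 × 1.16168 × 2.83529 = 28.3692 kN.
I_c = πr⁴/4 = π × 0.95⁴/4 = 0.639712 m⁴.
Centre of pressure: y_p = y_c + I_c/(y_c·A) = 2.65 + 0.639712/(2.65 × 2.83529) = 2.65 + 0.0851415 = 2.73514 m along the plane.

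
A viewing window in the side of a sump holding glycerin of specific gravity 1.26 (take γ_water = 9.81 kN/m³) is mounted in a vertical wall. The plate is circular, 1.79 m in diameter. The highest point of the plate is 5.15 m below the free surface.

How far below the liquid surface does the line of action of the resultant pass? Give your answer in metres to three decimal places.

h_p = 6.078 m

γ = 1.26 × 9.81 = 12.3606 kN/m³.
The centroid is at the centre, 0.895 m below the top of the plate, so the centroid depth is h_c = 5.15 + 0.895 = 6.045 m.
A = π(0.895)² = 2.51649 m².
Resultant F = γ·h_c·A = 12.3606 × 6.045 × 2.51649 = 188.032 kN.
I_c = πr⁴/4 = π × 0.895⁴/4 = 0.503944 m⁴.
Centre of pressure: y_p = y_c + I_c/(y_c·A) = 6.045 + 0.503944/(6.045 × 2.51649) = 6.045 + 0.0331277 = 6.07813 m along the plane.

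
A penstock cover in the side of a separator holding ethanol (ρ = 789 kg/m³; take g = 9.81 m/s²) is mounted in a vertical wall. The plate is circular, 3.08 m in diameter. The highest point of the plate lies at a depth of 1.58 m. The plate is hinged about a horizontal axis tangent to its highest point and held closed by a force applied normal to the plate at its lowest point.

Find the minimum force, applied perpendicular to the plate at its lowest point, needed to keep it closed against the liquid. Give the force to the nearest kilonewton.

γ = ρg = 789 × 9.81 / 1000 = 7.74009 kN/m³.
The centroid is at the centre, 1.54 m below the top of the plate, so the centroid depth is h_c = 1.58 + 1.54 = 3.12 m.
A = π(1.54)² = 7.4506 m².
Resultant F = γ·h_c·A = 7.74009 × 3.12 × 7.4506 = 179.925 kN.
I_c = πr⁴/4 = π × 1.54⁴/4 = 4.41746 m⁴.
Centre of pressure: y_p = y_c + I_c/(y_c·A) = 3.12 + 4.41746/(3.12 × 7.4506) = 3.12 + 0.190032 = 3.31003 m along the plane.
The resultant acts 1.54 + 0.190032 = 1.73003 m (along the plate) below the hinge at the top edge, so the moment about the hinge is M = F × 1.73003 = 179.925 × 1.73003 = 311.276 kN·m.
A normal force at the bottom, 3.08 m from the hinge, must supply this moment: P = 311.276/3.08 = 101.064 kN.

P ≈ 101 kN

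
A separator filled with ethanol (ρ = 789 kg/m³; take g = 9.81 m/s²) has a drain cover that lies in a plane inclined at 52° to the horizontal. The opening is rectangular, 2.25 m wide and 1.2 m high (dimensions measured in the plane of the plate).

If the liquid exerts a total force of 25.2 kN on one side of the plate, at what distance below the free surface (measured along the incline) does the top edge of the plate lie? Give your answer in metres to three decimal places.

y_top ≈ 0.930 m

γ = ρg = 789 × 9.81 / 1000 = 7.74009 kN/m³.
A = 2.25 × 1.2 = 2.7 m².
From F = γ·h_c·A, the centroid depth is h_c = 25.2/(7.74009 × 2.7) = 1.20584 m.
Let θ = 52° be the plate's angle to the horizontal; measure y along the incline from where the plane meets the free surface. Vertical depth h = y·sinθ with sinθ = 0.788011.
Along the incline, y_c = h_c/sinθ = 1.20584/0.788011 = 1.53023 m.
The centroid lies 1.2/2 = 0.6 m below the top edge, so the top edge sits at y_top = 1.53023 − 0.6 = 0.93023 m along the incline.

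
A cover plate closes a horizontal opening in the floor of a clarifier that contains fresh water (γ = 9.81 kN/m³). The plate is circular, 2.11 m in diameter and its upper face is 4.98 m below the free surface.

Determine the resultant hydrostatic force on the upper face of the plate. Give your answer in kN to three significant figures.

F ≈ 171 kN

γ = 9.81 kN/m³.
The plate is horizontal, so pressure is uniform at p = γ·h = 9.81 × 4.98 = 48.8538 kN/m².
A = π(1.055)² = 3.49667 m².
F = p·A = 48.8538 × 3.49667 = 170.826 kN.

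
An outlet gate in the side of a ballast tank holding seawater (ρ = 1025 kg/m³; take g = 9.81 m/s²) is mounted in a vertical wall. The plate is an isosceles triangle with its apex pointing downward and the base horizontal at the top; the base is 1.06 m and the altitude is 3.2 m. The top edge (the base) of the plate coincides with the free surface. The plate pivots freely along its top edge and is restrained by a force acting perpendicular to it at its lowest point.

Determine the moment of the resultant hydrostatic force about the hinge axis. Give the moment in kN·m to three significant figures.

M ≈ 29.1 kN·m

γ = ρg = 1025 × 9.81 / 1000 = 10.05525 kN/m³.
With the apex down, the centroid sits h/3 = 3.2/3 = 1.06667 m below the base (the top edge), so the centroid depth is h_c = 1.06667 m.
A = ½ × 1.06 × 3.2 = 1.696 m².
Resultant F = γ·h_c·A = 10.05525 × 1.06667 × 1.696 = 18.1907 kN.
I_c = b·h³/36 = 1.06 × 3.2³/36 = 0.964836 m⁴.
Centre of pressure: y_p = y_c + I_c/(y_c·A) = 1.06667 + 0.964836/(1.06667 × 1.696) = 1.06667 + 0.533332 = 1.6 m along the plane.
The resultant acts 1.06667 + 0.533332 = 1.6 m (along the plate) below the hinge at the top edge, so the moment about the hinge is M = F × 1.6 = 18.1907 × 1.6 = 29.1051 kN·m.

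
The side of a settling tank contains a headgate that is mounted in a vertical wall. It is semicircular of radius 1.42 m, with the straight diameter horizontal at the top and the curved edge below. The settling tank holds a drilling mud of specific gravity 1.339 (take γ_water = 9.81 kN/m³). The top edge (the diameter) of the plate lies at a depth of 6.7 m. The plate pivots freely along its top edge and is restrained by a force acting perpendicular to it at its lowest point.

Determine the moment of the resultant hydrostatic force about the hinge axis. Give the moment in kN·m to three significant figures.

γ = 1.339 × 9.81 = 13.13559 kN/m³.
The centroid of a semicircle lies 4r/(3π) = 0.602667 m from the diameter, here below the top edge, so the centroid depth is h_c = 6.7 + 0.602667 = 7.30267 m.
A = πr²/2 = π × 1.42²/2 = 3.16735 m².
Resultant F = γ·h_c·A = 13.13559 × 7.30267 × 3.16735 = 303.828 kN.
I_c = (π/8 − 8/(9π))·r⁴ = 0.109757 × 1.42⁴ = 0.446258 m⁴.
Centre of pressure: y_p = y_c + I_c/(y_c·A) = 7.30267 + 0.446258/(7.30267 × 3.16735) = 7.30267 + 0.0192934 = 7.32196 m along the plane.
The resultant acts 0.602667 + 0.0192934 = 0.62196 m (along the plate) below the hinge at the top edge, so the moment about the hinge is M = F × 0.62196 = 303.828 × 0.62196 = 188.969 kN·m.

M ≈ 189 kN·m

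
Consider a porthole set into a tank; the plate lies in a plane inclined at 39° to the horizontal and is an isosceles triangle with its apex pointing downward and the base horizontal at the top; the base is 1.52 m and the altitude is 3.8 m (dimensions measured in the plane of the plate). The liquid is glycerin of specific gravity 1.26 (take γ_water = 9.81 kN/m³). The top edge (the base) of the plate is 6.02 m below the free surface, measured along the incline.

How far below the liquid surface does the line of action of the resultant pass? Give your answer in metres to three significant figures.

h_p = 4.65 m

γ = 1.26 × 9.81 = 12.3606 kN/m³.
Let θ = 39° be the plate's angle to the horizontal; measure y along the incline from where the plane meets the free surface. Vertical depth h = y·sinθ with sinθ = 0.629320.
With the apex down, the centroid sits h/3 = 3.8/3 = 1.26667 m below the base (the top edge), so y_c = 6.02 + 1.26667 = 7.28667 m and h_c = 7.28667 × 0.629320 = 4.58565 m.
A = ½ × 1.52 × 3.8 = 2.888 m².
Resultant F = γ·h_c·A = 12.3606 × 4.58565 × 2.888 = 163.696 kN.
I_c = b·h³/36 = 1.52 × 3.8³/36 = 2.31682 m⁴.
Centre of pressure: y_p = y_c + I_c/(y_c·A) = 7.28667 + 2.31682/(7.28667 × 2.888) = 7.28667 + 0.110095 = 7.39677 m along the plane.
Vertically, h_p = y_p·sinθ = 7.39677 × 0.629320 = 4.65494 m.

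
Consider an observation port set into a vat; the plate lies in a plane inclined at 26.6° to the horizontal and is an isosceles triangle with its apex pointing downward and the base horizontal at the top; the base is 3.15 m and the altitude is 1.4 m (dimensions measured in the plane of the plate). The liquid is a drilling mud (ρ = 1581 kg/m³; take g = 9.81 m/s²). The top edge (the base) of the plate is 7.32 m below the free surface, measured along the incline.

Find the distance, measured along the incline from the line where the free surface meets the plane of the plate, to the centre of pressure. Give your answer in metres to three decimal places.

γ = ρg = 1581 × 9.81 / 1000 = 15.50961 kN/m³.
Let θ = 26.6° be the plate's angle to the horizontal; measure y along the incline from where the plane meets the free surface. Vertical depth h = y·sinθ with sinθ = 0.447759.
With the apex down, the centroid sits h/3 = 1.4/3 = 0.466667 m below the base (the top edge), so y_c = 7.32 + 0.466667 = 7.78667 m and h_c = 7.78667 × 0.447759 = 3.48655 m.
A = ½ × 3.15 × 1.4 = 2.205 m².
Resultant F = γ·h_c·A = 15.50961 × 3.48655 × 2.205 = 119.235 kN.
I_c = b·h³/36 = 3.15 × 1.4³/36 = 0.2401 m⁴.
Centre of pressure: y_p = y_c + I_c/(y_c·A) = 7.78667 + 0.2401/(7.78667 × 2.205) = 7.78667 + 0.013984 = 7.80065 m along the plane.

y_p = 7.801 m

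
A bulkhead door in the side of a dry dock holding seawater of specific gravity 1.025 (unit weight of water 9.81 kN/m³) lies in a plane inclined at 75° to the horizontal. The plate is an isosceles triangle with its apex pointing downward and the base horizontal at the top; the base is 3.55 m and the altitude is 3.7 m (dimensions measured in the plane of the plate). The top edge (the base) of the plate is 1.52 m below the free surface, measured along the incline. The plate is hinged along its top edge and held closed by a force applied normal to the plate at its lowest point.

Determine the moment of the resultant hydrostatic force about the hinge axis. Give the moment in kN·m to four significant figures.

γ = 1.025 × 9.81 = 10.05525 kN/m³.
Let θ = 75° be the plate's angle to the horizontal; measure y along the incline from where the plane meets the free surface. Vertical depth h = y·sinθ with sinθ = 0.965926.
With the apex down, the centroid sits h/3 = 3.7/3 = 1.23333 m below the base (the top edge), so y_c = 1.52 + 1.23333 = 2.75333 m and h_c = 2.75333 × 0.965926 = 2.65951 m.
A = ½ × 3.55 × 3.7 = 6.5675 m².
Resultant F = γ·h_c·A = 10.05525 × 2.65951 × 6.5675 = 175.628 kN.
I_c = b·h³/36 = 3.55 × 3.7³/36 = 4.99495 m⁴.
Centre of pressure: y_p = y_c + I_c/(y_c·A) = 2.75333 + 4.99495/(2.75333 × 6.5675) = 2.75333 + 0.276231 = 3.02956 m along the plane.
The resultant acts 1.23333 + 0.276231 = 1.50956 m (along the plate) below the hinge at the top edge, so the moment about the hinge is M = F × 1.50956 = 175.628 × 1.50956 = 265.121 kN·m.

M ≈ 265.1 kN·m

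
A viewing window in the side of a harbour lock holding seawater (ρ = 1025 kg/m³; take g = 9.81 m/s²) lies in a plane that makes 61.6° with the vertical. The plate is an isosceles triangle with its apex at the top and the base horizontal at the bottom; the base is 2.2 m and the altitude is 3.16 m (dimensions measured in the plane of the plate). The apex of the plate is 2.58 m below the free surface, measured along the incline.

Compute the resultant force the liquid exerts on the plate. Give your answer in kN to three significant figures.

F ≈ 77.9 kN

γ = ρg = 1025 × 9.81 / 1000 = 10.05525 kN/m³.
The plate makes 61.6° with the vertical, i.e. θ = 90° − 61.6° = 28.4° to the horizontal. Measuring y along the incline from the free-surface line, vertical depth h = y·sinθ with sinθ = 0.475624.
With the apex up, the centroid sits 2h/3 = 2 × 3.16/3 = 2.10667 m below the apex, so y_c = 2.58 + 2.10667 = 4.68667 m and h_c = 4.68667 × 0.475624 = 2.22909 m.
A = ½ × 2.2 × 3.16 = 3.476 m².
Resultant F = γ·h_c·A = 10.05525 × 2.22909 × 3.476 = 77.9113 kN.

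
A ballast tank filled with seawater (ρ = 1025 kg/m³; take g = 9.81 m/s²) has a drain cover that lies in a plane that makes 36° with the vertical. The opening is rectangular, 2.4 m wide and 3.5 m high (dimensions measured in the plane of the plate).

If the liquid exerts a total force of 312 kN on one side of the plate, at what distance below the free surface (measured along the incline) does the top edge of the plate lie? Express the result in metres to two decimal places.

γ = ρg = 1025 × 9.81 / 1000 = 10.05525 kN/m³.
A = 2.4 × 3.5 = 8.4 m².
From F = γ·h_c·A, the centroid depth is h_c = 312/(10.05525 × 8.4) = 3.69388 m.
The plate makes 36° with the vertical, i.e. θ = 90° − 36° = 54° to the horizontal. Measuring y along the incline from the free-surface line, vertical depth h = y·sinθ with sinθ = 0.809017.
Along the incline, y_c = h_c/sinθ = 3.69388/0.809017 = 4.56589 m.
The centroid lies 3.5/2 = 1.75 m below the top edge, so the top edge sits at y_top = 4.56589 − 1.75 = 2.81589 m along the incline.

y_top ≈ 2.82 m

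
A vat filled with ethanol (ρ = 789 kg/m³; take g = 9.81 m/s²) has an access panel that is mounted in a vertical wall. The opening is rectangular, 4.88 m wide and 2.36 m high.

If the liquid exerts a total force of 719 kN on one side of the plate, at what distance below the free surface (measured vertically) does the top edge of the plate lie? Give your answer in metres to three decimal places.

d_top ≈ 6.886 m

γ = ρg = 789 × 9.81 / 1000 = 7.74009 kN/m³.
A = 4.88 × 2.36 = 11.5168 m².
From F = γ·h_c·A, the centroid depth is h_c = 719/(7.74009 × 11.5168) = 8.06587 m.
The centroid lies 2.36/2 = 1.18 m below the top edge, so the top edge sits at h_top = 8.06587 − 1.18 = 6.88587 m below the surface.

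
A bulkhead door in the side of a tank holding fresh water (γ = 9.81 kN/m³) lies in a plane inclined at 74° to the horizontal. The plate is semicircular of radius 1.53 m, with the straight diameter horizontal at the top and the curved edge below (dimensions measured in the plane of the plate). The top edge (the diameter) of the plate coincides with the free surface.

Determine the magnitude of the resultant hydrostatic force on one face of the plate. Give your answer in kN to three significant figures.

F ≈ 22.5 kN

γ = 9.81 kN/m³.
Let θ = 74° be the plate's angle to the horizontal; measure y along the incline from where the plane meets the free surface. Vertical depth h = y·sinθ with sinθ = 0.961262.
The centroid of a semicircle lies 4r/(3π) = 0.649352 m from the diameter, here below the top edge, so y_c = 0.649352 m and h_c = 0.649352 × 0.961262 = 0.624197 m.
A = πr²/2 = π × 1.53²/2 = 3.67708 m².
Resultant F = γ·h_c·A = 9.81 × 0.624197 × 3.67708 = 22.5161 kN.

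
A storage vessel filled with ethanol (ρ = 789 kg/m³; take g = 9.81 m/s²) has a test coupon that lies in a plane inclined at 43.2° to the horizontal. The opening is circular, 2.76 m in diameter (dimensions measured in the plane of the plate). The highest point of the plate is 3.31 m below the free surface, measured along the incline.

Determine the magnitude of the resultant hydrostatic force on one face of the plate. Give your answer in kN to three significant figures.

γ = ρg = 789 × 9.81 / 1000 = 7.74009 kN/m³.
Let θ = 43.2° be the plate's angle to the horizontal; measure y along the incline from where the plane meets the free surface. Vertical depth h = y·sinθ with sinθ = 0.684547.
The centroid is at the centre, 1.38 m below the top of the plate, so y_c = 3.31 + 1.38 = 4.69 m and h_c = 4.69 × 0.684547 = 3.21053 m.
A = π(1.38)² = 5.98285 m².
Resultant F = γ·h_c·A = 7.74009 × 3.21053 × 5.98285 = 148.673 kN.

F ≈ 149 kN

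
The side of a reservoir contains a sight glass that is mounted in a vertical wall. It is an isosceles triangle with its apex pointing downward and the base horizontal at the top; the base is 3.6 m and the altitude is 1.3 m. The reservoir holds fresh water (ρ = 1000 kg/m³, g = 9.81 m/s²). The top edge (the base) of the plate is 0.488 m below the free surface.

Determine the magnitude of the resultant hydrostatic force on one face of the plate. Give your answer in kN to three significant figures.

F ≈ 21.1 kN

γ = ρg = 1000 × 9.81 = 9810 N/m³ = 9.81 kN/m³.
With the apex down, the centroid sits h/3 = 1.3/3 = 0.433333 m below the base (the top edge), so the centroid depth is h_c = 0.488 + 0.433333 = 0.921333 m.
A = ½ × 3.6 × 1.3 = 2.34 m².
Resultant F = γ·h_c·A = 9.81 × 0.921333 × 2.34 = 21.1496 kN.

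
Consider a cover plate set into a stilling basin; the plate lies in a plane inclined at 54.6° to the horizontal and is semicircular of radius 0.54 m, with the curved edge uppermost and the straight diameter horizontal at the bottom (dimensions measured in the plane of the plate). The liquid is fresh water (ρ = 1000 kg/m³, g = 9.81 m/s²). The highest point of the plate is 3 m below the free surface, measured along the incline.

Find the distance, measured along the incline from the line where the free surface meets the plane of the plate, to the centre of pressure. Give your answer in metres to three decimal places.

γ = ρg = 1000 × 9.81 = 9810 N/m³ = 9.81 kN/m³.
Let θ = 54.6° be the plate's angle to the horizontal; measure y along the incline from where the plane meets the free surface. Vertical depth h = y·sinθ with sinθ = 0.815128.
The centroid lies 4r/(3π) = 0.229183 m above the diameter, so r − 4r/(3π) = 0.54 − 0.229183 = 0.310817 m below the topmost point, so y_c = 3 + 0.310817 = 3.31082 m and h_c = 3.31082 × 0.815128 = 2.69874 m.
A = πr²/2 = π × 0.54²/2 = 0.458044 m².
Resultant F = γ·h_c·A = 9.81 × 2.69874 × 0.458044 = 12.1265 kN.
I_c = (π/8 − 8/(9π))·r⁴ = 0.109757 × 0.54⁴ = 0.0093327 m⁴.
Centre of pressure: y_p = y_c + I_c/(y_c·A) = 3.31082 + 0.0093327/(3.31082 × 0.458044) = 3.31082 + 0.0061541 = 3.31697 m along the plane.

y_p = 3.317 m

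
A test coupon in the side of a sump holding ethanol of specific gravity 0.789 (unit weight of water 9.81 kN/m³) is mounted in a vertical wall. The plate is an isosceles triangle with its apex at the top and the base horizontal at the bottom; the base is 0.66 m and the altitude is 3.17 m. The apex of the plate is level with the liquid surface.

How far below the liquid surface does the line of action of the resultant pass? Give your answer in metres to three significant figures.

h_p = 2.38 m

γ = 0.789 × 9.81 = 7.74009 kN/m³.
With the apex up, the centroid sits 2h/3 = 2 × 3.17/3 = 2.11333 m below the apex, so the centroid depth is h_c = 2.11333 m.
A = ½ × 0.66 × 3.17 = 1.0461 m².
Resultant F = γ·h_c·A = 7.74009 × 2.11333 × 1.0461 = 17.1114 kN.
I_c = b·h³/36 = 0.66 × 3.17³/36 = 0.584009 m⁴.
Centre of pressure: y_p = y_c + I_c/(y_c·A) = 2.11333 + 0.584009/(2.11333 × 1.0461) = 2.11333 + 0.264167 = 2.3775 m along the plane.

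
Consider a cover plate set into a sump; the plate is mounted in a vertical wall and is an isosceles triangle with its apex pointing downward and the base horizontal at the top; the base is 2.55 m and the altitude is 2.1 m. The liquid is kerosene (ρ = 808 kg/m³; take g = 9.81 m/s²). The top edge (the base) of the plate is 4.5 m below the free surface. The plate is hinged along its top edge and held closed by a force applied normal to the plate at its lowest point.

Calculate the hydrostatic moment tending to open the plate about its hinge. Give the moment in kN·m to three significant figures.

γ = ρg = 808 × 9.81 / 1000 = 7.92648 kN/m³.
With the apex down, the centroid sits h/3 = 2.1/3 = 0.7 m below the base (the top edge), so the centroid depth is h_c = 4.5 + 0.7 = 5.2 m.
A = ½ × 2.55 × 2.1 = 2.6775 m².
Resultant F = γ·h_c·A = 7.92648 × 5.2 × 2.6775 = 110.36 kN.
I_c = b·h³/36 = 2.55 × 2.1³/36 = 0.655988 m⁴.
Centre of pressure: y_p = y_c + I_c/(y_c·A) = 5.2 + 0.655988/(5.2 × 2.6775) = 5.2 + 0.0471154 = 5.24712 m along the plane.
The resultant acts 0.7 + 0.0471154 = 0.747115 m (along the plate) below the hinge at the top edge, so the moment about the hinge is M = F × 0.747115 = 110.36 × 0.747115 = 82.4516 kN·m.

M ≈ 82.5 kN·m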